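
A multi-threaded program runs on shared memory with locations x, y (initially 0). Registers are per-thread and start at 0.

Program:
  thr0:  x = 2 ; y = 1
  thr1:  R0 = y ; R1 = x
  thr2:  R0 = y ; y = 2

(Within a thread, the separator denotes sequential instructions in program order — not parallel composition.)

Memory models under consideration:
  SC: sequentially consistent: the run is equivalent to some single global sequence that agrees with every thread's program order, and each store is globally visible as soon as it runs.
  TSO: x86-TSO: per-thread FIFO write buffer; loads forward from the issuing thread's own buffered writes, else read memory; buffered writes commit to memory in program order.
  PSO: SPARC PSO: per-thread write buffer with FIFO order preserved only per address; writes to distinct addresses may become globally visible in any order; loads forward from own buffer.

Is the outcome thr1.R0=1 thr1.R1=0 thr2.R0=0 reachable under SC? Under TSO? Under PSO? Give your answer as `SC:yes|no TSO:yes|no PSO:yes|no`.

outcome vector order: (thr1.R0,thr1.R1,thr2.R0)
under SC → 000 001 020 021 120 121 200 220 221
under TSO → 000 001 020 021 120 121 200 220 221
under PSO → 000 001 020 021 100 101 120 121 200 201 220 221
target 100 ∈ {PSO}

SC:no TSO:no PSO:yes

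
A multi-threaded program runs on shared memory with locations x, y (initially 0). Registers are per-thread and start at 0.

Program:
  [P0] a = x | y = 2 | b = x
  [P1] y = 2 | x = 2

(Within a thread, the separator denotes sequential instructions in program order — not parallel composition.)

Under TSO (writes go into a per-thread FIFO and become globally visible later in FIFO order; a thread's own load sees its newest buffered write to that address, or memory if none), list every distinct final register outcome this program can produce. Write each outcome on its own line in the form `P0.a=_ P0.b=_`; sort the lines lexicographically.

P0.a=0 P0.b=0
P0.a=0 P0.b=2
P0.a=2 P0.b=2

outcome vector order: (P0.a,P0.b)
|TSO outcomes| = 3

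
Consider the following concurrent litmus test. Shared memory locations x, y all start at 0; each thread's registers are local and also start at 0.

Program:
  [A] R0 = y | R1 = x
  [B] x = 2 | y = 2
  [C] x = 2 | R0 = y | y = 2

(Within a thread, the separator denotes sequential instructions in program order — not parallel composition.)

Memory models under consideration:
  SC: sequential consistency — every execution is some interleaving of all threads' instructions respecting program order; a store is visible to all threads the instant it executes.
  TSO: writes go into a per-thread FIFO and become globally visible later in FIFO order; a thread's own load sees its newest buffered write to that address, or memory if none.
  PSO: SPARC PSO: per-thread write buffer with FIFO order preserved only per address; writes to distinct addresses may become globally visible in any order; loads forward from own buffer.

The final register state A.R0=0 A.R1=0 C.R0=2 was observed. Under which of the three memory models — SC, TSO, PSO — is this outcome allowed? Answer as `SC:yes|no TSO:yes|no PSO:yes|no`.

outcome vector order: (A.R0,A.R1,C.R0)
[SC] allowed = {<0 0 0> <0 0 2> <0 2 0> <0 2 2> <2 2 0> <2 2 2>}
[TSO] allowed = {<0 0 0> <0 0 2> <0 2 0> <0 2 2> <2 2 0> <2 2 2>}
[PSO] allowed = {<0 0 0> <0 0 2> <0 2 0> <0 2 2> <2 0 0> <2 0 2> <2 2 0> <2 2 2>}
target <0 0 2> ∈ {SC,TSO,PSO}

SC:yes TSO:yes PSO:yes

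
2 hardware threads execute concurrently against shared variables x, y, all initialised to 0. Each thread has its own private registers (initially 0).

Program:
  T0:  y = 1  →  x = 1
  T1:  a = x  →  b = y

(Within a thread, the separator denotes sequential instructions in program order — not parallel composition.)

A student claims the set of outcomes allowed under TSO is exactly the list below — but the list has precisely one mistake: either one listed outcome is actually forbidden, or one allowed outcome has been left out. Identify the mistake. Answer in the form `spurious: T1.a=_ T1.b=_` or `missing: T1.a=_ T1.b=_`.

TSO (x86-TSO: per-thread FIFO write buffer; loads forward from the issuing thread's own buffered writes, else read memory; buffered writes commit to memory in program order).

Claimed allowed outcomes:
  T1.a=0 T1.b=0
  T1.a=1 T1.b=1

outcome vector order: (T1.a,T1.b)
TSO (3): 0/0, 0/1, 1/1
TSO∖claimed = {0/1}

missing: T1.a=0 T1.b=1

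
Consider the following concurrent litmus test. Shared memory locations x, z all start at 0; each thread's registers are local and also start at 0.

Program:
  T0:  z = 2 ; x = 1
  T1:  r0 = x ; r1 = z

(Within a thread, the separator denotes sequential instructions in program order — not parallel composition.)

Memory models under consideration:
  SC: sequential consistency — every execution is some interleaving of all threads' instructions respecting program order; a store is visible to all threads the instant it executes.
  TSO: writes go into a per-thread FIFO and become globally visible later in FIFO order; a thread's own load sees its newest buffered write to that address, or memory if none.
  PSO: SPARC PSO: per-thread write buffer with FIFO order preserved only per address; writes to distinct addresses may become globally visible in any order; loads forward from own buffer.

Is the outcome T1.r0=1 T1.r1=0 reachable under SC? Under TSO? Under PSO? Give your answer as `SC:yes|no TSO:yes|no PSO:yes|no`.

outcome vector order: (T1.r0,T1.r1)
SC (3): (0,0); (0,2); (1,2)
TSO (3): (0,0); (0,2); (1,2)
PSO (4): (0,0); (0,2); (1,0); (1,2)
target (1,0) ∈ {PSO}

SC:no TSO:no PSO:yes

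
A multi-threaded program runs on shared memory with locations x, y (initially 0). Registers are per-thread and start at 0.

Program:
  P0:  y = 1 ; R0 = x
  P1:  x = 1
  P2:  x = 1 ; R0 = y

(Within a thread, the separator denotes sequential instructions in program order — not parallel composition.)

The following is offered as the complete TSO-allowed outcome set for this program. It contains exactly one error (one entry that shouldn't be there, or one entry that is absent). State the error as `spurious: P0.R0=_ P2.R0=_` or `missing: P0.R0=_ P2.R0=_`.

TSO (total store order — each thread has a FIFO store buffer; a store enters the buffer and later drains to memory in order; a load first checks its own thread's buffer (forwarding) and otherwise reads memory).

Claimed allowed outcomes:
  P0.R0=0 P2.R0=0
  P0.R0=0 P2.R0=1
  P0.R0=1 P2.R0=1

outcome vector order: (P0.R0,P2.R0)
TSO: 4 outcomes — {(0,0) (0,1) (1,0) (1,1)}
TSO∖claimed = {(1,0)}

missing: P0.R0=1 P2.R0=0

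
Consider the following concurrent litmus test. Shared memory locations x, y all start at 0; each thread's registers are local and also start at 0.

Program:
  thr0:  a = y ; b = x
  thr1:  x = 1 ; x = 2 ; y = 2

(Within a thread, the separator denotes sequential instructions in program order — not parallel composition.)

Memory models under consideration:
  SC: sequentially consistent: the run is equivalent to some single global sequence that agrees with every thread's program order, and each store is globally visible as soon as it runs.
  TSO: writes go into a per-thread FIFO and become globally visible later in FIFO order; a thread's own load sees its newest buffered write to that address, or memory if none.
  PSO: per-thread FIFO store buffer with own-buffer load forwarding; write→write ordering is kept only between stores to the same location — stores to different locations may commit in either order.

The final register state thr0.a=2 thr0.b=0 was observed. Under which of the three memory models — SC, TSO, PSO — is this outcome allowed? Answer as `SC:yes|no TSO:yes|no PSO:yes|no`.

outcome vector order: (thr0.a,thr0.b)
[SC] allowed = {<0 0> <0 1> <0 2> <2 2>}
[TSO] allowed = {<0 0> <0 1> <0 2> <2 2>}
[PSO] allowed = {<0 0> <0 1> <0 2> <2 0> <2 1> <2 2>}
target <2 0> ∈ {PSO}

SC:no TSO:no PSO:yes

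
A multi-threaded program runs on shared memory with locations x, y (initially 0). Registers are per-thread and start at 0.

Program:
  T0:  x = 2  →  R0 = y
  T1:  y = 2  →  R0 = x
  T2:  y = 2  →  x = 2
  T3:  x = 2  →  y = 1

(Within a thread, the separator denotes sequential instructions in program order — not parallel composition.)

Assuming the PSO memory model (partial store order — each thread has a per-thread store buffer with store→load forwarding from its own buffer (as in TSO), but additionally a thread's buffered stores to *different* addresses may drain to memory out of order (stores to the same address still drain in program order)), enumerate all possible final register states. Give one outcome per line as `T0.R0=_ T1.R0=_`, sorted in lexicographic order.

T0.R0=0 T1.R0=0
T0.R0=0 T1.R0=2
T0.R0=1 T1.R0=0
T0.R0=1 T1.R0=2
T0.R0=2 T1.R0=0
T0.R0=2 T1.R0=2

outcome vector order: (T0.R0,T1.R0)
|PSO outcomes| = 6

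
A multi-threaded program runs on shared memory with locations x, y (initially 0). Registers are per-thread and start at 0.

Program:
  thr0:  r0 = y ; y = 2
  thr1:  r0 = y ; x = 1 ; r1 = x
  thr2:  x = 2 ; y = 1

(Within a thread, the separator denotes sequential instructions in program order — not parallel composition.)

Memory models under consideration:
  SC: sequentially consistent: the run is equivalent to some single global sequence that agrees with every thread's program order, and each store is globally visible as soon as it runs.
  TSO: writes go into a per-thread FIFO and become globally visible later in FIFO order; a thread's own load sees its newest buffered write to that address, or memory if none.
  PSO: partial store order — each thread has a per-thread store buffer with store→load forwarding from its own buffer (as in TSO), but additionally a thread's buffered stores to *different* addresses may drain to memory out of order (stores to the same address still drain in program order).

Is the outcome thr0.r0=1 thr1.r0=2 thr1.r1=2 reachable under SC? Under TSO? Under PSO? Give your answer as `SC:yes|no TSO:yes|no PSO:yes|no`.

outcome vector order: (thr0.r0,thr1.r0,thr1.r1)
under SC → <0 0 1>, <0 0 2>, <0 1 1>, <0 2 1>, <0 2 2>, <1 0 1>, <1 0 2>, <1 1 1>, <1 2 1>
under TSO → <0 0 1>, <0 0 2>, <0 1 1>, <0 2 1>, <0 2 2>, <1 0 1>, <1 0 2>, <1 1 1>, <1 2 1>
under PSO → <0 0 1>, <0 0 2>, <0 1 1>, <0 1 2>, <0 2 1>, <0 2 2>, <1 0 1>, <1 0 2>, <1 1 1>, <1 1 2>, <1 2 1>, <1 2 2>
target <1 2 2> ∈ {PSO}

SC:no TSO:no PSO:yes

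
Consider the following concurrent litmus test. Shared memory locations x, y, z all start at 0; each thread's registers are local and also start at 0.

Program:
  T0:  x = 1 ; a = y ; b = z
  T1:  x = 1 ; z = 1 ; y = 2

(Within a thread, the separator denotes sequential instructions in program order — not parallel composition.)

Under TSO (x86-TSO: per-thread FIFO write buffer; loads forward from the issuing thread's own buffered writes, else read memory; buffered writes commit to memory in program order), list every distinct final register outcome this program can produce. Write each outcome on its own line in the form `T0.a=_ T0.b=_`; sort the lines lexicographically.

T0.a=0 T0.b=0
T0.a=0 T0.b=1
T0.a=2 T0.b=1

outcome vector order: (T0.a,T0.b)
|TSO outcomes| = 3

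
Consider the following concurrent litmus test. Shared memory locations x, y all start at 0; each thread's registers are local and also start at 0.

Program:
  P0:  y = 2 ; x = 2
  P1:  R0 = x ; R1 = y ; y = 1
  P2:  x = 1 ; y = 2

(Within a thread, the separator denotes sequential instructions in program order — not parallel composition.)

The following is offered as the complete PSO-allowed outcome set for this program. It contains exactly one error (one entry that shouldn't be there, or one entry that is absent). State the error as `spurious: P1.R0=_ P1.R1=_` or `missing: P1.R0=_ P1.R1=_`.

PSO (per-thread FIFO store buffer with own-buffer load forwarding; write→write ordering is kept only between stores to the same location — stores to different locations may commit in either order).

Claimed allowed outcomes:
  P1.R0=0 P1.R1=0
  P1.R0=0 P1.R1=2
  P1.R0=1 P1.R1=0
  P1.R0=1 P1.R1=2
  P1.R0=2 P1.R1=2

outcome vector order: (P1.R0,P1.R1)
[PSO] allowed = {0/0 0/2 1/0 1/2 2/0 2/2}
PSO∖claimed = {2/0}

missing: P1.R0=2 P1.R1=0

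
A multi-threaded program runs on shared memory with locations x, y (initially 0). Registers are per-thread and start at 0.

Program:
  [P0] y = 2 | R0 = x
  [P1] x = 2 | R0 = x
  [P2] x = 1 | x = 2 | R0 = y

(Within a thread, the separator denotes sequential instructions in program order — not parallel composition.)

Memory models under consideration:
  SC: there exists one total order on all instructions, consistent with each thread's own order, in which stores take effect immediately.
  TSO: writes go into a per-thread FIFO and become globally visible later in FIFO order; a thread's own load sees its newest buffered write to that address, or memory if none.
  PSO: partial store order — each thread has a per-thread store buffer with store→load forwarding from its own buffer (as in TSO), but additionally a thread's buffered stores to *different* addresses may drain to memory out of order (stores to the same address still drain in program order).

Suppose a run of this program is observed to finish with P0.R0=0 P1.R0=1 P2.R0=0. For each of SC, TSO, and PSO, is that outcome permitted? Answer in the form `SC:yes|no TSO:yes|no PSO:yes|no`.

SC:no TSO:yes PSO:yes

outcome vector order: (P0.R0,P1.R0,P2.R0)
SC (8): <0 1 2> <0 2 2> <1 1 2> <1 2 2> <2 1 0> <2 1 2> <2 2 0> <2 2 2>
TSO (12): <0 1 0> <0 1 2> <0 2 0> <0 2 2> <1 1 0> <1 1 2> <1 2 0> <1 2 2> <2 1 0> <2 1 2> <2 2 0> <2 2 2>
PSO (12): <0 1 0> <0 1 2> <0 2 0> <0 2 2> <1 1 0> <1 1 2> <1 2 0> <1 2 2> <2 1 0> <2 1 2> <2 2 0> <2 2 2>
target <0 1 0> ∈ {TSO,PSO}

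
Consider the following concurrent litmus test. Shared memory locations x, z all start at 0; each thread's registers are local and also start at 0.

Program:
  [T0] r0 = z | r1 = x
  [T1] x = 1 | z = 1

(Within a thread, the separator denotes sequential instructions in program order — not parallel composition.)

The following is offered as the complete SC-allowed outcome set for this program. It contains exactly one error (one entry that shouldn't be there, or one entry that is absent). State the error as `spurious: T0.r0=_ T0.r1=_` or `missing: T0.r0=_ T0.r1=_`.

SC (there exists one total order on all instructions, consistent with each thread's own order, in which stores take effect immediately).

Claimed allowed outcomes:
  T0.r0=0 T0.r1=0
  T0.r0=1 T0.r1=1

outcome vector order: (T0.r0,T0.r1)
SC (3): 0/0, 0/1, 1/1
SC∖claimed = {0/1}

missing: T0.r0=0 T0.r1=1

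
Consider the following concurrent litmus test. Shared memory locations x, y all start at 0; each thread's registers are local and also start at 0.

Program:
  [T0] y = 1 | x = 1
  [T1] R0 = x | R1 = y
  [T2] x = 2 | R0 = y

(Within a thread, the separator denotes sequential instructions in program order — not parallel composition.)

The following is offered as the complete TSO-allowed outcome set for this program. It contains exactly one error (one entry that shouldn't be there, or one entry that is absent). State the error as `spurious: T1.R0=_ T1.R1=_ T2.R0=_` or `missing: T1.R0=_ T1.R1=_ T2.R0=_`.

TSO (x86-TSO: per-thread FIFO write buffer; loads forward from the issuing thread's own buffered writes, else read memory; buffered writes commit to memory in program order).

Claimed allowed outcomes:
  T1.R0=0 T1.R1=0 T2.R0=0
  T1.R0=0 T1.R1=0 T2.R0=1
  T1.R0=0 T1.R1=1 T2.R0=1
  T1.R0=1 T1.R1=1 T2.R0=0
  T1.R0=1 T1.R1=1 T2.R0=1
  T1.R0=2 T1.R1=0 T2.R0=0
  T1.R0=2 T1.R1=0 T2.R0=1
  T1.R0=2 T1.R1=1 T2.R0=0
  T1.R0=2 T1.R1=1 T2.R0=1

missing: T1.R0=0 T1.R1=1 T2.R0=0

outcome vector order: (T1.R0,T1.R1,T2.R0)
[TSO] allowed = {0/0/0; 0/0/1; 0/1/0; 0/1/1; 1/1/0; 1/1/1; 2/0/0; 2/0/1; 2/1/0; 2/1/1}
TSO∖claimed = {0/1/0}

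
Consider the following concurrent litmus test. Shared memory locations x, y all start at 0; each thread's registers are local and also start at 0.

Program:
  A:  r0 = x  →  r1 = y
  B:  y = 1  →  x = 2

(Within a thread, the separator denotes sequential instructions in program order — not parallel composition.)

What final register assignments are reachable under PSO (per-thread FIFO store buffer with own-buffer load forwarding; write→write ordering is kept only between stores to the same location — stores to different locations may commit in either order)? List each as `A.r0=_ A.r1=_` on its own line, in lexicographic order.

outcome vector order: (A.r0,A.r1)
|PSO outcomes| = 4

A.r0=0 A.r1=0
A.r0=0 A.r1=1
A.r0=2 A.r1=0
A.r0=2 A.r1=1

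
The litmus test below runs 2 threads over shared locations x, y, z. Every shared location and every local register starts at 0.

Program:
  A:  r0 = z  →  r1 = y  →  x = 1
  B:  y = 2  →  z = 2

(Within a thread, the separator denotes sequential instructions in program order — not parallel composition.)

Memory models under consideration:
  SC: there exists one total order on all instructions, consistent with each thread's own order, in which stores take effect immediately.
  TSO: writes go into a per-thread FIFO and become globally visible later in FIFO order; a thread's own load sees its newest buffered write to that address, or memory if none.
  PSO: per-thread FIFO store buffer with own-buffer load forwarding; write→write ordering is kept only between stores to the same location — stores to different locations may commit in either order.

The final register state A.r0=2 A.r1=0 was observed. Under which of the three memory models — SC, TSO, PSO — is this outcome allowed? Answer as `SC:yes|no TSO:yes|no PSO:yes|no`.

SC:no TSO:no PSO:yes

outcome vector order: (A.r0,A.r1)
under SC → 0/0 0/2 2/2
under TSO → 0/0 0/2 2/2
under PSO → 0/0 0/2 2/0 2/2
target 2/0 ∈ {PSO}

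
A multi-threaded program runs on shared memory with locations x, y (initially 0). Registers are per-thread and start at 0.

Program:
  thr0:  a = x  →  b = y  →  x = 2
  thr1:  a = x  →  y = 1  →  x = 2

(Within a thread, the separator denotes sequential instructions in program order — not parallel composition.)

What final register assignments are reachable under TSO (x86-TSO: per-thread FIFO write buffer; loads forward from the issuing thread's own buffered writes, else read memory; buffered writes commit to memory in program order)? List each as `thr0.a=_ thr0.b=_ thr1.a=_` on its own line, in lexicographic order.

outcome vector order: (thr0.a,thr0.b,thr1.a)
|TSO outcomes| = 4

thr0.a=0 thr0.b=0 thr1.a=0
thr0.a=0 thr0.b=0 thr1.a=2
thr0.a=0 thr0.b=1 thr1.a=0
thr0.a=2 thr0.b=1 thr1.a=0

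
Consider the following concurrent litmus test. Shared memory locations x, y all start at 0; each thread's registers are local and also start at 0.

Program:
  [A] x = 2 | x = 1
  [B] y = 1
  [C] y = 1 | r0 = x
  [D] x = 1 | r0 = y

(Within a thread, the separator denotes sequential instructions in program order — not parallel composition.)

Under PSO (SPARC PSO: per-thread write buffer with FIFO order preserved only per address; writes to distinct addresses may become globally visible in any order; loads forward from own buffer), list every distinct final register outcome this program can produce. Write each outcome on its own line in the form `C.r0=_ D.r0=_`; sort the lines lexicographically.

outcome vector order: (C.r0,D.r0)
|PSO outcomes| = 6

C.r0=0 D.r0=0
C.r0=0 D.r0=1
C.r0=1 D.r0=0
C.r0=1 D.r0=1
C.r0=2 D.r0=0
C.r0=2 D.r0=1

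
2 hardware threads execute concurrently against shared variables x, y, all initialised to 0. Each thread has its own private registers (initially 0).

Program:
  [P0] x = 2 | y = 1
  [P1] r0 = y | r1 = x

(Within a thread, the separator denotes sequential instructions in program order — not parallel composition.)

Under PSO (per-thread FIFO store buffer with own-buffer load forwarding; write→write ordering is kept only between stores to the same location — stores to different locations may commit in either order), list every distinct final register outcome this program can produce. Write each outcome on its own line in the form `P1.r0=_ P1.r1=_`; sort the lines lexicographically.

P1.r0=0 P1.r1=0
P1.r0=0 P1.r1=2
P1.r0=1 P1.r1=0
P1.r0=1 P1.r1=2

outcome vector order: (P1.r0,P1.r1)
|PSO outcomes| = 4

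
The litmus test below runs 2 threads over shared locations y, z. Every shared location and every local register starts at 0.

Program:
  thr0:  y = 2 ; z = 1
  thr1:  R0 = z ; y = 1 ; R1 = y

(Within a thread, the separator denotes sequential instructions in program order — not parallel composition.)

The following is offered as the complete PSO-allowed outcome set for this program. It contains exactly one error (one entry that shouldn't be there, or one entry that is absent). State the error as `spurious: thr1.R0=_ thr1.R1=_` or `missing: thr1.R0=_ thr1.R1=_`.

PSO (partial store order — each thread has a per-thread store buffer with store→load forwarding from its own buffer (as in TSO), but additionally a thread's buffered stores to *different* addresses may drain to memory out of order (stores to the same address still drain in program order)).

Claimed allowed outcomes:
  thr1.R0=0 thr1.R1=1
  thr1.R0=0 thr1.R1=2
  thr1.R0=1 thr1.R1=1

missing: thr1.R0=1 thr1.R1=2

outcome vector order: (thr1.R0,thr1.R1)
under PSO → (0,1), (0,2), (1,1), (1,2)
PSO∖claimed = {(1,2)}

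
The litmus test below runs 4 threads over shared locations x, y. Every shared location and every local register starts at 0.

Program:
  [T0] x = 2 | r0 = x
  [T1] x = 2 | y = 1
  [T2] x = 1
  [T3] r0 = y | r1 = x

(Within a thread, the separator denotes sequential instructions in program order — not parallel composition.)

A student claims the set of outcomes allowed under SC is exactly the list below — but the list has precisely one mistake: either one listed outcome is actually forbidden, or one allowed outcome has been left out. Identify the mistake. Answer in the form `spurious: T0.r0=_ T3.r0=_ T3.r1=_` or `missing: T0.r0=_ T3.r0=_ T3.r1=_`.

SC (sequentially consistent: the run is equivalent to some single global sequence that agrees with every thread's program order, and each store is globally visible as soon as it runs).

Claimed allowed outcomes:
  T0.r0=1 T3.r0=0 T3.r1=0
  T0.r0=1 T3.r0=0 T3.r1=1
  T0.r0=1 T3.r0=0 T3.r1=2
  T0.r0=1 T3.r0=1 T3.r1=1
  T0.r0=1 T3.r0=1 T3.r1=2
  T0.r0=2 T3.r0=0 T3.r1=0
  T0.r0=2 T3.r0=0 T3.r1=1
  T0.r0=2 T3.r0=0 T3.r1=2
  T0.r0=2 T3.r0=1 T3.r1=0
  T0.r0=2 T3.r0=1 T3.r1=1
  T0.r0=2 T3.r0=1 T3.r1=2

outcome vector order: (T0.r0,T3.r0,T3.r1)
[SC] allowed = {<1 0 0> <1 0 1> <1 0 2> <1 1 1> <1 1 2> <2 0 0> <2 0 1> <2 0 2> <2 1 1> <2 1 2>}
claimed∖SC = {<2 1 0>}

spurious: T0.r0=2 T3.r0=1 T3.r1=0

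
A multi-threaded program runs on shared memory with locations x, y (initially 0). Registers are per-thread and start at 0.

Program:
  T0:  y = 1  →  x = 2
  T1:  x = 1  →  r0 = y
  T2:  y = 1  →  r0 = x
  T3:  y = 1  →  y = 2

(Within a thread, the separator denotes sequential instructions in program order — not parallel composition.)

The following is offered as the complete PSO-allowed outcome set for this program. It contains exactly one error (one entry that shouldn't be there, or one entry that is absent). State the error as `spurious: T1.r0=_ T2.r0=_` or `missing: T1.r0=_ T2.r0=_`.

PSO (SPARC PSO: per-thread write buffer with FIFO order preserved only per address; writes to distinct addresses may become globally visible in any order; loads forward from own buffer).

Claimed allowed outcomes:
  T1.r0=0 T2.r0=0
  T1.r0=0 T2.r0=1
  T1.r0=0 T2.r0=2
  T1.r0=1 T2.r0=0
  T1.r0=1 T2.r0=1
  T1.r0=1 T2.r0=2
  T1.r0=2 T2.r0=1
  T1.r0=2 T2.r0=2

outcome vector order: (T1.r0,T2.r0)
under PSO → <0 0>, <0 1>, <0 2>, <1 0>, <1 1>, <1 2>, <2 0>, <2 1>, <2 2>
PSO∖claimed = {<2 0>}

missing: T1.r0=2 T2.r0=0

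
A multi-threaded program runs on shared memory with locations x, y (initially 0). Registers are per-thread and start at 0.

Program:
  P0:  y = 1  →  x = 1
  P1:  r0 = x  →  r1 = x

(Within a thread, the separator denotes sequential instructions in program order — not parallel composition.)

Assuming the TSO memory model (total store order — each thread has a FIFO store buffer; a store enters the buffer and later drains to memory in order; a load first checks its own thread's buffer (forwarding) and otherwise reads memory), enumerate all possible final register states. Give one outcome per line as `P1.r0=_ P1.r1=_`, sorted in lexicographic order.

outcome vector order: (P1.r0,P1.r1)
|TSO outcomes| = 3

P1.r0=0 P1.r1=0
P1.r0=0 P1.r1=1
P1.r0=1 P1.r1=1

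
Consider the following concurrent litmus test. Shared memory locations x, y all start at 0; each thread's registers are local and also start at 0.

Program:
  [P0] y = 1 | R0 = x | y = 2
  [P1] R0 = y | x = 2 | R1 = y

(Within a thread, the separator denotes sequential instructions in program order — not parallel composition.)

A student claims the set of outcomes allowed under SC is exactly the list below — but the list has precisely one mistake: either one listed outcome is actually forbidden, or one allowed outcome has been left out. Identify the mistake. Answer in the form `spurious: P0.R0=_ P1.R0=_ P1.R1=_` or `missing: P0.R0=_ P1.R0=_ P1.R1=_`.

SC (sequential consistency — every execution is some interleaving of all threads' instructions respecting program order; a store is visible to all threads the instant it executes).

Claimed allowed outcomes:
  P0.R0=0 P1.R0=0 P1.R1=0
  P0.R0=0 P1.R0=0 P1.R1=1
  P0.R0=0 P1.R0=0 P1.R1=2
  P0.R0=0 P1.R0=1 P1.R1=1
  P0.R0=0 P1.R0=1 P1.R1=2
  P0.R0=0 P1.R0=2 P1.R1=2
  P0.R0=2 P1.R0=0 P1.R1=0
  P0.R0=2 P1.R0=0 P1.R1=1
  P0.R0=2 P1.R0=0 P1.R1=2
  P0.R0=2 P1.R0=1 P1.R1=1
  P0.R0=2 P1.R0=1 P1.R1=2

spurious: P0.R0=0 P1.R0=0 P1.R1=0

outcome vector order: (P0.R0,P1.R0,P1.R1)
SC: 10 outcomes — {<0 0 1>; <0 0 2>; <0 1 1>; <0 1 2>; <0 2 2>; <2 0 0>; <2 0 1>; <2 0 2>; <2 1 1>; <2 1 2>}
claimed∖SC = {<0 0 0>}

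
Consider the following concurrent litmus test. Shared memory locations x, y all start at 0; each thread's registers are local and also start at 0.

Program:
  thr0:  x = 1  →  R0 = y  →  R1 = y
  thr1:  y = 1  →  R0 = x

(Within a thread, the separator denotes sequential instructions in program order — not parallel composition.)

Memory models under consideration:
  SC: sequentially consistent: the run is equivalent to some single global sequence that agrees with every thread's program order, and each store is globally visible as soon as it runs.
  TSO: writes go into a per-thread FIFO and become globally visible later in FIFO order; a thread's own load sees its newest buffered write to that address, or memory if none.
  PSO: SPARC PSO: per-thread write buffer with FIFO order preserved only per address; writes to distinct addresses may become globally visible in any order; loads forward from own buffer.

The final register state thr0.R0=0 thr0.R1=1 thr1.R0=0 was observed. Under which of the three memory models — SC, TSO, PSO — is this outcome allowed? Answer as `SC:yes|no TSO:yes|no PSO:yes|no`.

outcome vector order: (thr0.R0,thr0.R1,thr1.R0)
SC (4): <0 0 1> <0 1 1> <1 1 0> <1 1 1>
TSO (6): <0 0 0> <0 0 1> <0 1 0> <0 1 1> <1 1 0> <1 1 1>
PSO (6): <0 0 0> <0 0 1> <0 1 0> <0 1 1> <1 1 0> <1 1 1>
target <0 1 0> ∈ {TSO,PSO}

SC:no TSO:yes PSO:yes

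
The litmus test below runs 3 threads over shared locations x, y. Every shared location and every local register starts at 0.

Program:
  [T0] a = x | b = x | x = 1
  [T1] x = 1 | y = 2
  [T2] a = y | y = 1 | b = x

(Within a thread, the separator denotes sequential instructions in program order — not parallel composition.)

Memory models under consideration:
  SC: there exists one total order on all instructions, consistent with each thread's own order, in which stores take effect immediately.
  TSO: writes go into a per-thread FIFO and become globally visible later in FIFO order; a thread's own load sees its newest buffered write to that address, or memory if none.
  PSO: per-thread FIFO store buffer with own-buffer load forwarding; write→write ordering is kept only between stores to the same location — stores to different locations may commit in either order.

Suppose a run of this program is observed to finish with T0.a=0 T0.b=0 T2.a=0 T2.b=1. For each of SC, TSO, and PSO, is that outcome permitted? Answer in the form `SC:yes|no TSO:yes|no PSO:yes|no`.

SC:yes TSO:yes PSO:yes

outcome vector order: (T0.a,T0.b,T2.a,T2.b)
SC (9): 0/0/0/0, 0/0/0/1, 0/0/2/1, 0/1/0/0, 0/1/0/1, 0/1/2/1, 1/1/0/0, 1/1/0/1, 1/1/2/1
TSO (9): 0/0/0/0, 0/0/0/1, 0/0/2/1, 0/1/0/0, 0/1/0/1, 0/1/2/1, 1/1/0/0, 1/1/0/1, 1/1/2/1
PSO (12): 0/0/0/0, 0/0/0/1, 0/0/2/0, 0/0/2/1, 0/1/0/0, 0/1/0/1, 0/1/2/0, 0/1/2/1, 1/1/0/0, 1/1/0/1, 1/1/2/0, 1/1/2/1
target 0/0/0/1 ∈ {SC,TSO,PSO}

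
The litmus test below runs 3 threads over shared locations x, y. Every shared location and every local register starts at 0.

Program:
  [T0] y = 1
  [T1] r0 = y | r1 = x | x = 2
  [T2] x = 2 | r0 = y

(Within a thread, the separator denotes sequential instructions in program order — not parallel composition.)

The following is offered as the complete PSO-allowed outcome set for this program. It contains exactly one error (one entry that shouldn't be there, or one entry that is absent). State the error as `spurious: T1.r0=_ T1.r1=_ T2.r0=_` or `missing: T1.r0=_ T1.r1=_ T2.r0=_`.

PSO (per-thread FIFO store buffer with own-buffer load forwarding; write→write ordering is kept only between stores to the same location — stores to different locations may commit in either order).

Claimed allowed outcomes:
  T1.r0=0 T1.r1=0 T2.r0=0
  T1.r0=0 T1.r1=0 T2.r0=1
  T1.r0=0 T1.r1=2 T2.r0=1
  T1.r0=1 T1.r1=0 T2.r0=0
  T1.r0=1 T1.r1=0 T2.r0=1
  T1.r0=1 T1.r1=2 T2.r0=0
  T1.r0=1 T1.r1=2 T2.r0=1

missing: T1.r0=0 T1.r1=2 T2.r0=0

outcome vector order: (T1.r0,T1.r1,T2.r0)
under PSO → 0/0/0; 0/0/1; 0/2/0; 0/2/1; 1/0/0; 1/0/1; 1/2/0; 1/2/1
PSO∖claimed = {0/2/0}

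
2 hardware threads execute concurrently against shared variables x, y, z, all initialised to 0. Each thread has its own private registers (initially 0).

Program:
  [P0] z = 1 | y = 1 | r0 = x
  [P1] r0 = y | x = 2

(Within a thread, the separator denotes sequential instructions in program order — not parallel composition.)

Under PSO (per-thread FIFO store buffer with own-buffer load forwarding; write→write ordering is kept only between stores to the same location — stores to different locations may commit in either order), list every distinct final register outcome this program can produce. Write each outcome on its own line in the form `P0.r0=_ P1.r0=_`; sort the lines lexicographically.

outcome vector order: (P0.r0,P1.r0)
|PSO outcomes| = 4

P0.r0=0 P1.r0=0
P0.r0=0 P1.r0=1
P0.r0=2 P1.r0=0
P0.r0=2 P1.r0=1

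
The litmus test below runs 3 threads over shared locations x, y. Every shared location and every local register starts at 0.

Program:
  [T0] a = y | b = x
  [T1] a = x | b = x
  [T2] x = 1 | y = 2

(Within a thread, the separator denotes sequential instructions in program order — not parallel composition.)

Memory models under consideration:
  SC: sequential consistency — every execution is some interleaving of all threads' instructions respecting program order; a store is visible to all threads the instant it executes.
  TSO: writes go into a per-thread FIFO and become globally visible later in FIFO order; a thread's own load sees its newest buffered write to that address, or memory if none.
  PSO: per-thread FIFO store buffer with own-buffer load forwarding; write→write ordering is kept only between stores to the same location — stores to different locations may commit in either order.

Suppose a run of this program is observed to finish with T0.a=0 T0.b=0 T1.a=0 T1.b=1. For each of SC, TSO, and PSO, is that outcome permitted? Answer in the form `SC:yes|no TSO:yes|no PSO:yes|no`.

outcome vector order: (T0.a,T0.b,T1.a,T1.b)
SC (9): (0,0,0,0); (0,0,0,1); (0,0,1,1); (0,1,0,0); (0,1,0,1); (0,1,1,1); (2,1,0,0); (2,1,0,1); (2,1,1,1)
TSO (9): (0,0,0,0); (0,0,0,1); (0,0,1,1); (0,1,0,0); (0,1,0,1); (0,1,1,1); (2,1,0,0); (2,1,0,1); (2,1,1,1)
PSO (12): (0,0,0,0); (0,0,0,1); (0,0,1,1); (0,1,0,0); (0,1,0,1); (0,1,1,1); (2,0,0,0); (2,0,0,1); (2,0,1,1); (2,1,0,0); (2,1,0,1); (2,1,1,1)
target (0,0,0,1) ∈ {SC,TSO,PSO}

SC:yes TSO:yes PSO:yes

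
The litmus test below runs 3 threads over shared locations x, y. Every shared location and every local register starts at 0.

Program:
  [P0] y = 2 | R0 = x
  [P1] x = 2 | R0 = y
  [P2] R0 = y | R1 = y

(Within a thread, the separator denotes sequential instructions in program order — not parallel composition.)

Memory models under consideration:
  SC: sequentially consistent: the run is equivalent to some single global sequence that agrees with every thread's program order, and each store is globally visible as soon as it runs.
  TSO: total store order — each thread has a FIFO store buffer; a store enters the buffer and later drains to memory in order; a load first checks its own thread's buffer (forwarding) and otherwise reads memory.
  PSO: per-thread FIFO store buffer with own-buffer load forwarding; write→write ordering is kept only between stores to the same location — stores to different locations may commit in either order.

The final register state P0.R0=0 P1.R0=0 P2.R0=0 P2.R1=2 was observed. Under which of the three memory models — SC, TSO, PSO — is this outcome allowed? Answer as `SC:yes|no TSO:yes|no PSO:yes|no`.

outcome vector order: (P0.R0,P1.R0,P2.R0,P2.R1)
[SC] allowed = {(0,2,0,0) (0,2,0,2) (0,2,2,2) (2,0,0,0) (2,0,0,2) (2,0,2,2) (2,2,0,0) (2,2,0,2) (2,2,2,2)}
[TSO] allowed = {(0,0,0,0) (0,0,0,2) (0,0,2,2) (0,2,0,0) (0,2,0,2) (0,2,2,2) (2,0,0,0) (2,0,0,2) (2,0,2,2) (2,2,0,0) (2,2,0,2) (2,2,2,2)}
[PSO] allowed = {(0,0,0,0) (0,0,0,2) (0,0,2,2) (0,2,0,0) (0,2,0,2) (0,2,2,2) (2,0,0,0) (2,0,0,2) (2,0,2,2) (2,2,0,0) (2,2,0,2) (2,2,2,2)}
target (0,0,0,2) ∈ {TSO,PSO}

SC:no TSO:yes PSO:yes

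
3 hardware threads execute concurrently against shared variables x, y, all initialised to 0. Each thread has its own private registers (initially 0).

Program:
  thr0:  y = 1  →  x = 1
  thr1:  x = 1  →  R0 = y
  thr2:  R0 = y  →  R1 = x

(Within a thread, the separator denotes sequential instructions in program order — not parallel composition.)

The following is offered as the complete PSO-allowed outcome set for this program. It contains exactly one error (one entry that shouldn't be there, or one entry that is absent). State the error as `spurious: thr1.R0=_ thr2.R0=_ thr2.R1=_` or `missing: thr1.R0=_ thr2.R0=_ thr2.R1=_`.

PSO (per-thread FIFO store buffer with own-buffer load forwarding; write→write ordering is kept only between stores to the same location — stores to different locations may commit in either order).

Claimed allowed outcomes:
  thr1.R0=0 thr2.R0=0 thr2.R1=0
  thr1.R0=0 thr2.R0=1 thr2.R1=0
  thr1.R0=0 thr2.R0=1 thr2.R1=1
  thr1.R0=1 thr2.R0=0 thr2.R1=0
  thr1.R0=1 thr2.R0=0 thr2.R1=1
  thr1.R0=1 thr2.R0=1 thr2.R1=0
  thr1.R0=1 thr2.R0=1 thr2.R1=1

outcome vector order: (thr1.R0,thr2.R0,thr2.R1)
PSO (8): 000 001 010 011 100 101 110 111
PSO∖claimed = {001}

missing: thr1.R0=0 thr2.R0=0 thr2.R1=1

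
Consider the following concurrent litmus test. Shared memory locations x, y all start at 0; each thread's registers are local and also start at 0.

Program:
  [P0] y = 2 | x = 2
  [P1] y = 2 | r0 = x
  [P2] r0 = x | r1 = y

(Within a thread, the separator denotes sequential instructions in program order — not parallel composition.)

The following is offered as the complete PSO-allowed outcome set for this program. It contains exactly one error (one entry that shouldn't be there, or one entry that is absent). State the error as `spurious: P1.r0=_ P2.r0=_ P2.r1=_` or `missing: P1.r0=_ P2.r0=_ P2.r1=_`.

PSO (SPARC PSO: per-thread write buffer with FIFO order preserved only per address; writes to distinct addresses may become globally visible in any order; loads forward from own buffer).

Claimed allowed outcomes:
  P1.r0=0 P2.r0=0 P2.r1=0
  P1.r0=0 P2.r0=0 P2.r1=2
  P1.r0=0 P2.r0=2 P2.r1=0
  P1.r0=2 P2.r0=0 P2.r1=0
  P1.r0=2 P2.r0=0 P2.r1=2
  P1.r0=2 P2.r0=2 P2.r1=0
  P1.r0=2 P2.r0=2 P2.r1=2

missing: P1.r0=0 P2.r0=2 P2.r1=2

outcome vector order: (P1.r0,P2.r0,P2.r1)
under PSO → <0 0 0> <0 0 2> <0 2 0> <0 2 2> <2 0 0> <2 0 2> <2 2 0> <2 2 2>
PSO∖claimed = {<0 2 2>}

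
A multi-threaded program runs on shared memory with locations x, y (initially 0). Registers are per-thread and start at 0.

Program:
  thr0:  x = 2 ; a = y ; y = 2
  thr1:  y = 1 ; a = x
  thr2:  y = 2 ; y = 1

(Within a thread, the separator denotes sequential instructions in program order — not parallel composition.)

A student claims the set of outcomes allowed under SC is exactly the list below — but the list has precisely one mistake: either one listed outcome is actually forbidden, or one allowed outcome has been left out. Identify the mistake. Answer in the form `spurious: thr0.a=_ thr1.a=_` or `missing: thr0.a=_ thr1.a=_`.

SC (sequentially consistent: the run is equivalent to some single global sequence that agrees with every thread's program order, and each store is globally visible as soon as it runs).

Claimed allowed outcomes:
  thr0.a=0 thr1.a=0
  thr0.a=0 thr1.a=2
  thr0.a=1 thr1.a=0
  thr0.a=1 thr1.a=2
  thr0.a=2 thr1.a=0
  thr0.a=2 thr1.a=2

outcome vector order: (thr0.a,thr1.a)
SC: 5 outcomes — {0/2, 1/0, 1/2, 2/0, 2/2}
claimed∖SC = {0/0}

spurious: thr0.a=0 thr1.a=0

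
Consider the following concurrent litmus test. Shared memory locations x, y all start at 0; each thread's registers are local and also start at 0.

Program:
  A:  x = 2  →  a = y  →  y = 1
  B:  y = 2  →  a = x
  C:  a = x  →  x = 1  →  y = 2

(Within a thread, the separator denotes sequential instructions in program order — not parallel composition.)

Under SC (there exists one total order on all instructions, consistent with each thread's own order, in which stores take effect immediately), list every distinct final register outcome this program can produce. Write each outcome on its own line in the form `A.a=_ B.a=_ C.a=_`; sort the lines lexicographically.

A.a=0 B.a=1 C.a=0
A.a=0 B.a=1 C.a=2
A.a=0 B.a=2 C.a=0
A.a=0 B.a=2 C.a=2
A.a=2 B.a=0 C.a=0
A.a=2 B.a=0 C.a=2
A.a=2 B.a=1 C.a=0
A.a=2 B.a=1 C.a=2
A.a=2 B.a=2 C.a=0
A.a=2 B.a=2 C.a=2

outcome vector order: (A.a,B.a,C.a)
|SC outcomes| = 10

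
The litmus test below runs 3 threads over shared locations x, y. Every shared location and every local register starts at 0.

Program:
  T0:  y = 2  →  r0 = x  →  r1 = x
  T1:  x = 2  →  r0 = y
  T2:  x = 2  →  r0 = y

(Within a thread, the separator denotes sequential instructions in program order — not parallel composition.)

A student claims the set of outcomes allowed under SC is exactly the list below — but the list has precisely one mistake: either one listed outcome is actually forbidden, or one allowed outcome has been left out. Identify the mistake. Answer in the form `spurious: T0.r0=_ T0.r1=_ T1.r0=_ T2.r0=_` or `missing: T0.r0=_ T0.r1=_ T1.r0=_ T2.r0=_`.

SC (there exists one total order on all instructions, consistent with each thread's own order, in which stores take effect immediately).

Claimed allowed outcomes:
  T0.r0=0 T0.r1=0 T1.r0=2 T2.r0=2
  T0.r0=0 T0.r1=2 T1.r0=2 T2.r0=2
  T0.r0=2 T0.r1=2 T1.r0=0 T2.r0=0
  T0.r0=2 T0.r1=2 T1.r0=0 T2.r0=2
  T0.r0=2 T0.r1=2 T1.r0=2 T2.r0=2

missing: T0.r0=2 T0.r1=2 T1.r0=2 T2.r0=0

outcome vector order: (T0.r0,T0.r1,T1.r0,T2.r0)
under SC → 0022; 0222; 2200; 2202; 2220; 2222
SC∖claimed = {2220}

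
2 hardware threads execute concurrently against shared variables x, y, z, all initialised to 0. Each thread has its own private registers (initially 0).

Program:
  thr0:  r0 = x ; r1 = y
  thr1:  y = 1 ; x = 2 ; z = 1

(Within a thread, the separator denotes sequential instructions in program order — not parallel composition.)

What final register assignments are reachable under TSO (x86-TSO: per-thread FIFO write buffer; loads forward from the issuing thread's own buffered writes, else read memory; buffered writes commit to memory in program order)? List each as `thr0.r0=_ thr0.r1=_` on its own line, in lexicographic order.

outcome vector order: (thr0.r0,thr0.r1)
|TSO outcomes| = 3

thr0.r0=0 thr0.r1=0
thr0.r0=0 thr0.r1=1
thr0.r0=2 thr0.r1=1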